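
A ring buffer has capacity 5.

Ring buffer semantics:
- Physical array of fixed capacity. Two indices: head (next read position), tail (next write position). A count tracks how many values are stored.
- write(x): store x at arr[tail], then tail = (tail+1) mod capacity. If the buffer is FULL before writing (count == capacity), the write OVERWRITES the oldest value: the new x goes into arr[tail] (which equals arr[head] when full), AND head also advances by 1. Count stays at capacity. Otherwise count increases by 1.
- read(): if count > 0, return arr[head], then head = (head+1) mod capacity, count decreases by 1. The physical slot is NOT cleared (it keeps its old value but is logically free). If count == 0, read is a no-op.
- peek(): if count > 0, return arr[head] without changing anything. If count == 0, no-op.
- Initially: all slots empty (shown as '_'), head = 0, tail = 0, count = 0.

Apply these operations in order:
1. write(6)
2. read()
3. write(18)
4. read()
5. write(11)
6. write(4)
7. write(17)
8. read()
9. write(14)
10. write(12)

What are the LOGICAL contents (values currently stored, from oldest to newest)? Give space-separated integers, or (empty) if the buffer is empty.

After op 1 (write(6)): arr=[6 _ _ _ _] head=0 tail=1 count=1
After op 2 (read()): arr=[6 _ _ _ _] head=1 tail=1 count=0
After op 3 (write(18)): arr=[6 18 _ _ _] head=1 tail=2 count=1
After op 4 (read()): arr=[6 18 _ _ _] head=2 tail=2 count=0
After op 5 (write(11)): arr=[6 18 11 _ _] head=2 tail=3 count=1
After op 6 (write(4)): arr=[6 18 11 4 _] head=2 tail=4 count=2
After op 7 (write(17)): arr=[6 18 11 4 17] head=2 tail=0 count=3
After op 8 (read()): arr=[6 18 11 4 17] head=3 tail=0 count=2
After op 9 (write(14)): arr=[14 18 11 4 17] head=3 tail=1 count=3
After op 10 (write(12)): arr=[14 12 11 4 17] head=3 tail=2 count=4

Answer: 4 17 14 12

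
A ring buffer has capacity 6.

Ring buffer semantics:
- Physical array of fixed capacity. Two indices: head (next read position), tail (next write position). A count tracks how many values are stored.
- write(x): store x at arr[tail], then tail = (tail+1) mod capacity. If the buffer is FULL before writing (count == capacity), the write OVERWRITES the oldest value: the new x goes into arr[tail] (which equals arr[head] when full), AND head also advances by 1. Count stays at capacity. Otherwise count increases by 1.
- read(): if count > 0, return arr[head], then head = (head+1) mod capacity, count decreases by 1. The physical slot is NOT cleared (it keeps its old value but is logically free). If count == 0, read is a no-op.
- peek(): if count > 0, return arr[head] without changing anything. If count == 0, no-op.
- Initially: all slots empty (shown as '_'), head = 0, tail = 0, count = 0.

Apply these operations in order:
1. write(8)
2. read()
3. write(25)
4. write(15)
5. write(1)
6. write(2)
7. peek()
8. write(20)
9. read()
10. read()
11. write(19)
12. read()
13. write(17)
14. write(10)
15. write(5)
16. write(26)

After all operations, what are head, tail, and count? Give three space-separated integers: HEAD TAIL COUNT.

After op 1 (write(8)): arr=[8 _ _ _ _ _] head=0 tail=1 count=1
After op 2 (read()): arr=[8 _ _ _ _ _] head=1 tail=1 count=0
After op 3 (write(25)): arr=[8 25 _ _ _ _] head=1 tail=2 count=1
After op 4 (write(15)): arr=[8 25 15 _ _ _] head=1 tail=3 count=2
After op 5 (write(1)): arr=[8 25 15 1 _ _] head=1 tail=4 count=3
After op 6 (write(2)): arr=[8 25 15 1 2 _] head=1 tail=5 count=4
After op 7 (peek()): arr=[8 25 15 1 2 _] head=1 tail=5 count=4
After op 8 (write(20)): arr=[8 25 15 1 2 20] head=1 tail=0 count=5
After op 9 (read()): arr=[8 25 15 1 2 20] head=2 tail=0 count=4
After op 10 (read()): arr=[8 25 15 1 2 20] head=3 tail=0 count=3
After op 11 (write(19)): arr=[19 25 15 1 2 20] head=3 tail=1 count=4
After op 12 (read()): arr=[19 25 15 1 2 20] head=4 tail=1 count=3
After op 13 (write(17)): arr=[19 17 15 1 2 20] head=4 tail=2 count=4
After op 14 (write(10)): arr=[19 17 10 1 2 20] head=4 tail=3 count=5
After op 15 (write(5)): arr=[19 17 10 5 2 20] head=4 tail=4 count=6
After op 16 (write(26)): arr=[19 17 10 5 26 20] head=5 tail=5 count=6

Answer: 5 5 6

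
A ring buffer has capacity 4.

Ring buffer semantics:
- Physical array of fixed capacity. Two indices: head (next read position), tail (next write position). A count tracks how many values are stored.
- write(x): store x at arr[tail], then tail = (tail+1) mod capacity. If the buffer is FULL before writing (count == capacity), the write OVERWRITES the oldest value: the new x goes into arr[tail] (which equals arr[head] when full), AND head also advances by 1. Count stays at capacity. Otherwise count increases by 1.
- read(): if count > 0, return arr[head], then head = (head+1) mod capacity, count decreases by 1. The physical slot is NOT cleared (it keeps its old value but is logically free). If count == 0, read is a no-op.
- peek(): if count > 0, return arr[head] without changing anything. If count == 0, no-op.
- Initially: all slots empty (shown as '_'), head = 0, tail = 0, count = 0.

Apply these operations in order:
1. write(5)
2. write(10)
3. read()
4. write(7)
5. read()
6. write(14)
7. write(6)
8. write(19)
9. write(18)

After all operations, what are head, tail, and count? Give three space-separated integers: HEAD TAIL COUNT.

Answer: 3 3 4

Derivation:
After op 1 (write(5)): arr=[5 _ _ _] head=0 tail=1 count=1
After op 2 (write(10)): arr=[5 10 _ _] head=0 tail=2 count=2
After op 3 (read()): arr=[5 10 _ _] head=1 tail=2 count=1
After op 4 (write(7)): arr=[5 10 7 _] head=1 tail=3 count=2
After op 5 (read()): arr=[5 10 7 _] head=2 tail=3 count=1
After op 6 (write(14)): arr=[5 10 7 14] head=2 tail=0 count=2
After op 7 (write(6)): arr=[6 10 7 14] head=2 tail=1 count=3
After op 8 (write(19)): arr=[6 19 7 14] head=2 tail=2 count=4
After op 9 (write(18)): arr=[6 19 18 14] head=3 tail=3 count=4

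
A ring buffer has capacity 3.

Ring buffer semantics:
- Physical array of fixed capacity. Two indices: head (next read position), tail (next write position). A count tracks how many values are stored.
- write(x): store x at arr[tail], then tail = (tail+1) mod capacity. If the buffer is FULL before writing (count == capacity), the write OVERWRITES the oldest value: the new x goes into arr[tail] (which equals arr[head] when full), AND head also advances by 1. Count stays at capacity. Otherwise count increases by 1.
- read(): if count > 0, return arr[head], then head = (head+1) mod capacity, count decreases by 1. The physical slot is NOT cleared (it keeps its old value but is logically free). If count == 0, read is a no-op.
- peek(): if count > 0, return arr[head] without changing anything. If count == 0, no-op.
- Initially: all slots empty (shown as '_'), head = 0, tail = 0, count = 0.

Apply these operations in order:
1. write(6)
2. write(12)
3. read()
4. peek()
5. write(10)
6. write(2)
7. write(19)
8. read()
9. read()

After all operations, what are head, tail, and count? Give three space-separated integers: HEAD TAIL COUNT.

Answer: 1 2 1

Derivation:
After op 1 (write(6)): arr=[6 _ _] head=0 tail=1 count=1
After op 2 (write(12)): arr=[6 12 _] head=0 tail=2 count=2
After op 3 (read()): arr=[6 12 _] head=1 tail=2 count=1
After op 4 (peek()): arr=[6 12 _] head=1 tail=2 count=1
After op 5 (write(10)): arr=[6 12 10] head=1 tail=0 count=2
After op 6 (write(2)): arr=[2 12 10] head=1 tail=1 count=3
After op 7 (write(19)): arr=[2 19 10] head=2 tail=2 count=3
After op 8 (read()): arr=[2 19 10] head=0 tail=2 count=2
After op 9 (read()): arr=[2 19 10] head=1 tail=2 count=1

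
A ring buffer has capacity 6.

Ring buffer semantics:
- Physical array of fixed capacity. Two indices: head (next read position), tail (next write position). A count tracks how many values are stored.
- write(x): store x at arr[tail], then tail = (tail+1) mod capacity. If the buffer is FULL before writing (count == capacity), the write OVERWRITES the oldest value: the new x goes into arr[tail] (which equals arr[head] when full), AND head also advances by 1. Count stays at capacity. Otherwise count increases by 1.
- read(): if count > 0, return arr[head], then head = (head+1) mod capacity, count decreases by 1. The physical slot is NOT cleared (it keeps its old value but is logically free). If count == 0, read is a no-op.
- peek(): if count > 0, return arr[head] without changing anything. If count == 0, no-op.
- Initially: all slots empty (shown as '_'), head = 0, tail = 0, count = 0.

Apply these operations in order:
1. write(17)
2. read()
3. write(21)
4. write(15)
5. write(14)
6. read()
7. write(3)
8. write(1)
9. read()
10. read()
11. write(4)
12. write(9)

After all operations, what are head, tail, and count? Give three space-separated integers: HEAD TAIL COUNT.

After op 1 (write(17)): arr=[17 _ _ _ _ _] head=0 tail=1 count=1
After op 2 (read()): arr=[17 _ _ _ _ _] head=1 tail=1 count=0
After op 3 (write(21)): arr=[17 21 _ _ _ _] head=1 tail=2 count=1
After op 4 (write(15)): arr=[17 21 15 _ _ _] head=1 tail=3 count=2
After op 5 (write(14)): arr=[17 21 15 14 _ _] head=1 tail=4 count=3
After op 6 (read()): arr=[17 21 15 14 _ _] head=2 tail=4 count=2
After op 7 (write(3)): arr=[17 21 15 14 3 _] head=2 tail=5 count=3
After op 8 (write(1)): arr=[17 21 15 14 3 1] head=2 tail=0 count=4
After op 9 (read()): arr=[17 21 15 14 3 1] head=3 tail=0 count=3
After op 10 (read()): arr=[17 21 15 14 3 1] head=4 tail=0 count=2
After op 11 (write(4)): arr=[4 21 15 14 3 1] head=4 tail=1 count=3
After op 12 (write(9)): arr=[4 9 15 14 3 1] head=4 tail=2 count=4

Answer: 4 2 4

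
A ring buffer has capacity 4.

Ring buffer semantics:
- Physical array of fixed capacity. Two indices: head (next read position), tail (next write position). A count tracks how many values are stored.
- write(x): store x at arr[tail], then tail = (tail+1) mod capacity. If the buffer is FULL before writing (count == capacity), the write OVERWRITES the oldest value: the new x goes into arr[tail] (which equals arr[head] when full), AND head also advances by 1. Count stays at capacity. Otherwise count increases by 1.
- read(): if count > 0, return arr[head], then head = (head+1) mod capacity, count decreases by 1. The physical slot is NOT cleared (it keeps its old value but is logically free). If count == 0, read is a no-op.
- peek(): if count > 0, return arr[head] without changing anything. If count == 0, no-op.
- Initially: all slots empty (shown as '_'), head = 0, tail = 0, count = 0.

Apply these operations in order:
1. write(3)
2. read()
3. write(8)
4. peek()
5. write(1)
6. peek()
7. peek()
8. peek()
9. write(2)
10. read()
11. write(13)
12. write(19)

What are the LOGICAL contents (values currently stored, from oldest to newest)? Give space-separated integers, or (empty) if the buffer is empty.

After op 1 (write(3)): arr=[3 _ _ _] head=0 tail=1 count=1
After op 2 (read()): arr=[3 _ _ _] head=1 tail=1 count=0
After op 3 (write(8)): arr=[3 8 _ _] head=1 tail=2 count=1
After op 4 (peek()): arr=[3 8 _ _] head=1 tail=2 count=1
After op 5 (write(1)): arr=[3 8 1 _] head=1 tail=3 count=2
After op 6 (peek()): arr=[3 8 1 _] head=1 tail=3 count=2
After op 7 (peek()): arr=[3 8 1 _] head=1 tail=3 count=2
After op 8 (peek()): arr=[3 8 1 _] head=1 tail=3 count=2
After op 9 (write(2)): arr=[3 8 1 2] head=1 tail=0 count=3
After op 10 (read()): arr=[3 8 1 2] head=2 tail=0 count=2
After op 11 (write(13)): arr=[13 8 1 2] head=2 tail=1 count=3
After op 12 (write(19)): arr=[13 19 1 2] head=2 tail=2 count=4

Answer: 1 2 13 19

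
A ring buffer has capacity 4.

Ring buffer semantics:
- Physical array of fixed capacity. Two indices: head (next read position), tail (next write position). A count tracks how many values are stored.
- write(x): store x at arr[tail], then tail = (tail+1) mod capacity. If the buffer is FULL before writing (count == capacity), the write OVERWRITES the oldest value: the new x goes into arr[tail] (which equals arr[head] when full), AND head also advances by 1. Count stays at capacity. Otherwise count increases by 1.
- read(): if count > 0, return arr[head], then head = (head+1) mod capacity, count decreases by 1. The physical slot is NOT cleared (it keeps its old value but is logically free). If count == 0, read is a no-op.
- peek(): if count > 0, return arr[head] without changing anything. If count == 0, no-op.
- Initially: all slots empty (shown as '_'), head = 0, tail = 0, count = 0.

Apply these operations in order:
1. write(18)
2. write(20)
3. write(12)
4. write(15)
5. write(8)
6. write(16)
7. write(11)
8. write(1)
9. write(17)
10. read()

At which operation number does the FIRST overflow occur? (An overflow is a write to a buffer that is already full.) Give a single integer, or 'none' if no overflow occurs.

Answer: 5

Derivation:
After op 1 (write(18)): arr=[18 _ _ _] head=0 tail=1 count=1
After op 2 (write(20)): arr=[18 20 _ _] head=0 tail=2 count=2
After op 3 (write(12)): arr=[18 20 12 _] head=0 tail=3 count=3
After op 4 (write(15)): arr=[18 20 12 15] head=0 tail=0 count=4
After op 5 (write(8)): arr=[8 20 12 15] head=1 tail=1 count=4
After op 6 (write(16)): arr=[8 16 12 15] head=2 tail=2 count=4
After op 7 (write(11)): arr=[8 16 11 15] head=3 tail=3 count=4
After op 8 (write(1)): arr=[8 16 11 1] head=0 tail=0 count=4
After op 9 (write(17)): arr=[17 16 11 1] head=1 tail=1 count=4
After op 10 (read()): arr=[17 16 11 1] head=2 tail=1 count=3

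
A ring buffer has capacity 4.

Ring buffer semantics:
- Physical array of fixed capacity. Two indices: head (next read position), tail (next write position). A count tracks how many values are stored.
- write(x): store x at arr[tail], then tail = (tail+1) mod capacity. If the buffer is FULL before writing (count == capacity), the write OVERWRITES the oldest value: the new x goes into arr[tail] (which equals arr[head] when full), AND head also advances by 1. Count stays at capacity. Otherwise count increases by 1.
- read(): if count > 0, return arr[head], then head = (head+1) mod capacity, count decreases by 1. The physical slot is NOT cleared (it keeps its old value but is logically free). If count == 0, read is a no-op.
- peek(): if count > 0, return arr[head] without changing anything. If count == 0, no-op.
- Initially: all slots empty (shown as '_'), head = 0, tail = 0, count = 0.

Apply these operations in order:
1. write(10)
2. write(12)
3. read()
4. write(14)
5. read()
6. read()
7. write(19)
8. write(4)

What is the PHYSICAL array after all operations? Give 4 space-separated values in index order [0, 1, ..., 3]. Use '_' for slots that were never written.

After op 1 (write(10)): arr=[10 _ _ _] head=0 tail=1 count=1
After op 2 (write(12)): arr=[10 12 _ _] head=0 tail=2 count=2
After op 3 (read()): arr=[10 12 _ _] head=1 tail=2 count=1
After op 4 (write(14)): arr=[10 12 14 _] head=1 tail=3 count=2
After op 5 (read()): arr=[10 12 14 _] head=2 tail=3 count=1
After op 6 (read()): arr=[10 12 14 _] head=3 tail=3 count=0
After op 7 (write(19)): arr=[10 12 14 19] head=3 tail=0 count=1
After op 8 (write(4)): arr=[4 12 14 19] head=3 tail=1 count=2

Answer: 4 12 14 19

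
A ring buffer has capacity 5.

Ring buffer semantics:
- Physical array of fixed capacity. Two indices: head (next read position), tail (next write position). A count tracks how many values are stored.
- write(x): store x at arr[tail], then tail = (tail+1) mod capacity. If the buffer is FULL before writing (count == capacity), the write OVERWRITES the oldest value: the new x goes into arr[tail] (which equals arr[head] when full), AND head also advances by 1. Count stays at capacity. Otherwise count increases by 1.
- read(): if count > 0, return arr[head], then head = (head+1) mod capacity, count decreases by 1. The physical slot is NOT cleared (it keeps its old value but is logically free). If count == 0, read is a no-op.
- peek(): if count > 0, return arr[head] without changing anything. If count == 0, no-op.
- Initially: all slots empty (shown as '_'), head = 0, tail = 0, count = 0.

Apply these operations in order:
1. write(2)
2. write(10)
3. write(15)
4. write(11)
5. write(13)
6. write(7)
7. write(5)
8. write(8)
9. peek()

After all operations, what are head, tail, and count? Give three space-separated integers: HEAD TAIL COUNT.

After op 1 (write(2)): arr=[2 _ _ _ _] head=0 tail=1 count=1
After op 2 (write(10)): arr=[2 10 _ _ _] head=0 tail=2 count=2
After op 3 (write(15)): arr=[2 10 15 _ _] head=0 tail=3 count=3
After op 4 (write(11)): arr=[2 10 15 11 _] head=0 tail=4 count=4
After op 5 (write(13)): arr=[2 10 15 11 13] head=0 tail=0 count=5
After op 6 (write(7)): arr=[7 10 15 11 13] head=1 tail=1 count=5
After op 7 (write(5)): arr=[7 5 15 11 13] head=2 tail=2 count=5
After op 8 (write(8)): arr=[7 5 8 11 13] head=3 tail=3 count=5
After op 9 (peek()): arr=[7 5 8 11 13] head=3 tail=3 count=5

Answer: 3 3 5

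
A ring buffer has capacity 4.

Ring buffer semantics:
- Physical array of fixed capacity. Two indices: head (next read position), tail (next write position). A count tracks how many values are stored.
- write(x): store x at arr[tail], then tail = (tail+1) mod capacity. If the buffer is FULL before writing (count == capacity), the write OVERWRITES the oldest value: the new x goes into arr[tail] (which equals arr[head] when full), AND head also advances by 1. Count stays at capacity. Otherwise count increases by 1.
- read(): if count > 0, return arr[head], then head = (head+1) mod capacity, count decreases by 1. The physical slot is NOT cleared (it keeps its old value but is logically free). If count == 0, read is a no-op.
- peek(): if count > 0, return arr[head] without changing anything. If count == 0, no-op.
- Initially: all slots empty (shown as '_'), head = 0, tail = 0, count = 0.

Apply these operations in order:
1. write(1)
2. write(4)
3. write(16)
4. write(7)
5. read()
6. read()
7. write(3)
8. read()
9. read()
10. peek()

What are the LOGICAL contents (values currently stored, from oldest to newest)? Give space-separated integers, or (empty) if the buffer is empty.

Answer: 3

Derivation:
After op 1 (write(1)): arr=[1 _ _ _] head=0 tail=1 count=1
After op 2 (write(4)): arr=[1 4 _ _] head=0 tail=2 count=2
After op 3 (write(16)): arr=[1 4 16 _] head=0 tail=3 count=3
After op 4 (write(7)): arr=[1 4 16 7] head=0 tail=0 count=4
After op 5 (read()): arr=[1 4 16 7] head=1 tail=0 count=3
After op 6 (read()): arr=[1 4 16 7] head=2 tail=0 count=2
After op 7 (write(3)): arr=[3 4 16 7] head=2 tail=1 count=3
After op 8 (read()): arr=[3 4 16 7] head=3 tail=1 count=2
After op 9 (read()): arr=[3 4 16 7] head=0 tail=1 count=1
After op 10 (peek()): arr=[3 4 16 7] head=0 tail=1 count=1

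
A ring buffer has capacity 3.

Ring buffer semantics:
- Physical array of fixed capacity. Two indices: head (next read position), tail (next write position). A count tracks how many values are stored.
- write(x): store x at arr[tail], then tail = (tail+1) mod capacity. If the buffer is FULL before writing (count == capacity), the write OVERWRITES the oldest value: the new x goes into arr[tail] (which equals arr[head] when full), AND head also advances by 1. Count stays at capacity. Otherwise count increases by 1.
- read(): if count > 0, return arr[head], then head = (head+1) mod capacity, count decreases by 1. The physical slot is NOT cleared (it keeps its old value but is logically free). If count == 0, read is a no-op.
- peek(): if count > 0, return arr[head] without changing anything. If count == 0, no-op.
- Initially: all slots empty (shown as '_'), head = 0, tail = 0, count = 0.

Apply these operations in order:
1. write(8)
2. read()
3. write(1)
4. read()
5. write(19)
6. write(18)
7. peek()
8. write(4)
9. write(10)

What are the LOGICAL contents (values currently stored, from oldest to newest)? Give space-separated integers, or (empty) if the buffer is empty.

Answer: 18 4 10

Derivation:
After op 1 (write(8)): arr=[8 _ _] head=0 tail=1 count=1
After op 2 (read()): arr=[8 _ _] head=1 tail=1 count=0
After op 3 (write(1)): arr=[8 1 _] head=1 tail=2 count=1
After op 4 (read()): arr=[8 1 _] head=2 tail=2 count=0
After op 5 (write(19)): arr=[8 1 19] head=2 tail=0 count=1
After op 6 (write(18)): arr=[18 1 19] head=2 tail=1 count=2
After op 7 (peek()): arr=[18 1 19] head=2 tail=1 count=2
After op 8 (write(4)): arr=[18 4 19] head=2 tail=2 count=3
After op 9 (write(10)): arr=[18 4 10] head=0 tail=0 count=3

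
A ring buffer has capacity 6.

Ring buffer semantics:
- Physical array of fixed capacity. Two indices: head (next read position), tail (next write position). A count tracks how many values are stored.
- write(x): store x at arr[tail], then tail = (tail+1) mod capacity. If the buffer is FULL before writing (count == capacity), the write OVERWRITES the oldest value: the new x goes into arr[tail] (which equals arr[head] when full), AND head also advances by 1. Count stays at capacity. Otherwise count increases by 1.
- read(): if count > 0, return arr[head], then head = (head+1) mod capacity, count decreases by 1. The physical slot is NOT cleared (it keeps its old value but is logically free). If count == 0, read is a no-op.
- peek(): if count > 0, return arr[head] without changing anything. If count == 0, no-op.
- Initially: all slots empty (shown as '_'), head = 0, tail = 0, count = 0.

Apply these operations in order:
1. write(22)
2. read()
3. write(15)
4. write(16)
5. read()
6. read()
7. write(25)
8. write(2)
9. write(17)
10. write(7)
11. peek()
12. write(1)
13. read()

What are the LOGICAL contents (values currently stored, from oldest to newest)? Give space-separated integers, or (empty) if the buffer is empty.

Answer: 2 17 7 1

Derivation:
After op 1 (write(22)): arr=[22 _ _ _ _ _] head=0 tail=1 count=1
After op 2 (read()): arr=[22 _ _ _ _ _] head=1 tail=1 count=0
After op 3 (write(15)): arr=[22 15 _ _ _ _] head=1 tail=2 count=1
After op 4 (write(16)): arr=[22 15 16 _ _ _] head=1 tail=3 count=2
After op 5 (read()): arr=[22 15 16 _ _ _] head=2 tail=3 count=1
After op 6 (read()): arr=[22 15 16 _ _ _] head=3 tail=3 count=0
After op 7 (write(25)): arr=[22 15 16 25 _ _] head=3 tail=4 count=1
After op 8 (write(2)): arr=[22 15 16 25 2 _] head=3 tail=5 count=2
After op 9 (write(17)): arr=[22 15 16 25 2 17] head=3 tail=0 count=3
After op 10 (write(7)): arr=[7 15 16 25 2 17] head=3 tail=1 count=4
After op 11 (peek()): arr=[7 15 16 25 2 17] head=3 tail=1 count=4
After op 12 (write(1)): arr=[7 1 16 25 2 17] head=3 tail=2 count=5
After op 13 (read()): arr=[7 1 16 25 2 17] head=4 tail=2 count=4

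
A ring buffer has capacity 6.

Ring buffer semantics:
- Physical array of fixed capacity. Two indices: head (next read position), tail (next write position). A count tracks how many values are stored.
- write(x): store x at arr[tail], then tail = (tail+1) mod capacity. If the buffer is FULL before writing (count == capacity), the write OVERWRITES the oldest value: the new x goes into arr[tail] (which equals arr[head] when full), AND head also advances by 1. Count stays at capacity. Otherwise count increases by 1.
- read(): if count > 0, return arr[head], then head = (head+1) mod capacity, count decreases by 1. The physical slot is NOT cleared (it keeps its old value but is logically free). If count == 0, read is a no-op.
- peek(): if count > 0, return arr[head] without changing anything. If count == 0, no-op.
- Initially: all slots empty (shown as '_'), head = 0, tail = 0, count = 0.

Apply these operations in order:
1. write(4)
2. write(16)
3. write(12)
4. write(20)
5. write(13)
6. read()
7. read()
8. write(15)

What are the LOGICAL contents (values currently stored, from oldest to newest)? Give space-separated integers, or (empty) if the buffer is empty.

After op 1 (write(4)): arr=[4 _ _ _ _ _] head=0 tail=1 count=1
After op 2 (write(16)): arr=[4 16 _ _ _ _] head=0 tail=2 count=2
After op 3 (write(12)): arr=[4 16 12 _ _ _] head=0 tail=3 count=3
After op 4 (write(20)): arr=[4 16 12 20 _ _] head=0 tail=4 count=4
After op 5 (write(13)): arr=[4 16 12 20 13 _] head=0 tail=5 count=5
After op 6 (read()): arr=[4 16 12 20 13 _] head=1 tail=5 count=4
After op 7 (read()): arr=[4 16 12 20 13 _] head=2 tail=5 count=3
After op 8 (write(15)): arr=[4 16 12 20 13 15] head=2 tail=0 count=4

Answer: 12 20 13 15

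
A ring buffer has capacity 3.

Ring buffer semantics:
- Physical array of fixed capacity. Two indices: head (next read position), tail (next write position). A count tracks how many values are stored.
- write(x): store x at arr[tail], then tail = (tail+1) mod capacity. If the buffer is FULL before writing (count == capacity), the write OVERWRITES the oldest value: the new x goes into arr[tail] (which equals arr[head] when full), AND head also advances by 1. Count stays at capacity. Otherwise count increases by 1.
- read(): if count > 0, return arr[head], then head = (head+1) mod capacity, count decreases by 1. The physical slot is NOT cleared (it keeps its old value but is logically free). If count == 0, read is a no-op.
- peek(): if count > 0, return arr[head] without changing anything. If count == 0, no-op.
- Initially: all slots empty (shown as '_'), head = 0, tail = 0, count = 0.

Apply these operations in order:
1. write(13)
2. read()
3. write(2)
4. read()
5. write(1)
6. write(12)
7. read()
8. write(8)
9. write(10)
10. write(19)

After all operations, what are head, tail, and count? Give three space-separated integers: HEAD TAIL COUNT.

After op 1 (write(13)): arr=[13 _ _] head=0 tail=1 count=1
After op 2 (read()): arr=[13 _ _] head=1 tail=1 count=0
After op 3 (write(2)): arr=[13 2 _] head=1 tail=2 count=1
After op 4 (read()): arr=[13 2 _] head=2 tail=2 count=0
After op 5 (write(1)): arr=[13 2 1] head=2 tail=0 count=1
After op 6 (write(12)): arr=[12 2 1] head=2 tail=1 count=2
After op 7 (read()): arr=[12 2 1] head=0 tail=1 count=1
After op 8 (write(8)): arr=[12 8 1] head=0 tail=2 count=2
After op 9 (write(10)): arr=[12 8 10] head=0 tail=0 count=3
After op 10 (write(19)): arr=[19 8 10] head=1 tail=1 count=3

Answer: 1 1 3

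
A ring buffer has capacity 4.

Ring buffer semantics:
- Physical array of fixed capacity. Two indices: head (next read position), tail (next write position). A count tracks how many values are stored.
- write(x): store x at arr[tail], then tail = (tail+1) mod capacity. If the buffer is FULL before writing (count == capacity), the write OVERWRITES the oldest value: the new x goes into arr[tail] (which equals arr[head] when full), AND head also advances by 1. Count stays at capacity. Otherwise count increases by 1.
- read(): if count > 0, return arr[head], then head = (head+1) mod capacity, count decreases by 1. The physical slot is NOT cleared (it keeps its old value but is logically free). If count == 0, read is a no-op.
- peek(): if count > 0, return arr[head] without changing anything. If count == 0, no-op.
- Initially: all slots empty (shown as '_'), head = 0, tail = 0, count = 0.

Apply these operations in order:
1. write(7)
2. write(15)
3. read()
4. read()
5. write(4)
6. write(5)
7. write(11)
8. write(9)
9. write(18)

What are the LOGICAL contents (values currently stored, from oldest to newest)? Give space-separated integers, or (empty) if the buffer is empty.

After op 1 (write(7)): arr=[7 _ _ _] head=0 tail=1 count=1
After op 2 (write(15)): arr=[7 15 _ _] head=0 tail=2 count=2
After op 3 (read()): arr=[7 15 _ _] head=1 tail=2 count=1
After op 4 (read()): arr=[7 15 _ _] head=2 tail=2 count=0
After op 5 (write(4)): arr=[7 15 4 _] head=2 tail=3 count=1
After op 6 (write(5)): arr=[7 15 4 5] head=2 tail=0 count=2
After op 7 (write(11)): arr=[11 15 4 5] head=2 tail=1 count=3
After op 8 (write(9)): arr=[11 9 4 5] head=2 tail=2 count=4
After op 9 (write(18)): arr=[11 9 18 5] head=3 tail=3 count=4

Answer: 5 11 9 18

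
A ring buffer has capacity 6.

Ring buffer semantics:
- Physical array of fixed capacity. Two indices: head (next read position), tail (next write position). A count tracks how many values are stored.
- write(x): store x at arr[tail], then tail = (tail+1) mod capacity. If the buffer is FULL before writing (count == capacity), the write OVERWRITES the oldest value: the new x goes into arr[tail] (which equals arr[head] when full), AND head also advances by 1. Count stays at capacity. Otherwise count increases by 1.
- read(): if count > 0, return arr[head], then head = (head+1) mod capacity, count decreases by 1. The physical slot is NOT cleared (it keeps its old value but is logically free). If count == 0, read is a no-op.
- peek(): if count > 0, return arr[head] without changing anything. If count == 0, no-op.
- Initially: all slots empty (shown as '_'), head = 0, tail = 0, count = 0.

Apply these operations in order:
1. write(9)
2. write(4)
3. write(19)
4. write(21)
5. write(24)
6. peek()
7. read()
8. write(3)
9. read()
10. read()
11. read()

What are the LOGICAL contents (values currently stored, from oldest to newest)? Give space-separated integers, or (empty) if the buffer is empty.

After op 1 (write(9)): arr=[9 _ _ _ _ _] head=0 tail=1 count=1
After op 2 (write(4)): arr=[9 4 _ _ _ _] head=0 tail=2 count=2
After op 3 (write(19)): arr=[9 4 19 _ _ _] head=0 tail=3 count=3
After op 4 (write(21)): arr=[9 4 19 21 _ _] head=0 tail=4 count=4
After op 5 (write(24)): arr=[9 4 19 21 24 _] head=0 tail=5 count=5
After op 6 (peek()): arr=[9 4 19 21 24 _] head=0 tail=5 count=5
After op 7 (read()): arr=[9 4 19 21 24 _] head=1 tail=5 count=4
After op 8 (write(3)): arr=[9 4 19 21 24 3] head=1 tail=0 count=5
After op 9 (read()): arr=[9 4 19 21 24 3] head=2 tail=0 count=4
After op 10 (read()): arr=[9 4 19 21 24 3] head=3 tail=0 count=3
After op 11 (read()): arr=[9 4 19 21 24 3] head=4 tail=0 count=2

Answer: 24 3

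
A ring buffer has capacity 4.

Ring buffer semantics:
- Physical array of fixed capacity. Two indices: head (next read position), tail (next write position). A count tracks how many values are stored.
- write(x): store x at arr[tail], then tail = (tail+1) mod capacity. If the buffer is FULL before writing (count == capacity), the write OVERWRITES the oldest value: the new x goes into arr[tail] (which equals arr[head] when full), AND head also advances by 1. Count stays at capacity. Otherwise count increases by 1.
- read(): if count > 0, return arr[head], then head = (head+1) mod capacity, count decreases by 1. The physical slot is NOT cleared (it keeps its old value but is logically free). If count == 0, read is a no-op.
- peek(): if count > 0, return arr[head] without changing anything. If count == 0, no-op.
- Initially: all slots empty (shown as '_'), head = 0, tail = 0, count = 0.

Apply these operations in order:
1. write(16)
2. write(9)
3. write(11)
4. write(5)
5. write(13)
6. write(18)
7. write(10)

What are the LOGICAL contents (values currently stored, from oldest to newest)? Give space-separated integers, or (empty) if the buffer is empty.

After op 1 (write(16)): arr=[16 _ _ _] head=0 tail=1 count=1
After op 2 (write(9)): arr=[16 9 _ _] head=0 tail=2 count=2
After op 3 (write(11)): arr=[16 9 11 _] head=0 tail=3 count=3
After op 4 (write(5)): arr=[16 9 11 5] head=0 tail=0 count=4
After op 5 (write(13)): arr=[13 9 11 5] head=1 tail=1 count=4
After op 6 (write(18)): arr=[13 18 11 5] head=2 tail=2 count=4
After op 7 (write(10)): arr=[13 18 10 5] head=3 tail=3 count=4

Answer: 5 13 18 10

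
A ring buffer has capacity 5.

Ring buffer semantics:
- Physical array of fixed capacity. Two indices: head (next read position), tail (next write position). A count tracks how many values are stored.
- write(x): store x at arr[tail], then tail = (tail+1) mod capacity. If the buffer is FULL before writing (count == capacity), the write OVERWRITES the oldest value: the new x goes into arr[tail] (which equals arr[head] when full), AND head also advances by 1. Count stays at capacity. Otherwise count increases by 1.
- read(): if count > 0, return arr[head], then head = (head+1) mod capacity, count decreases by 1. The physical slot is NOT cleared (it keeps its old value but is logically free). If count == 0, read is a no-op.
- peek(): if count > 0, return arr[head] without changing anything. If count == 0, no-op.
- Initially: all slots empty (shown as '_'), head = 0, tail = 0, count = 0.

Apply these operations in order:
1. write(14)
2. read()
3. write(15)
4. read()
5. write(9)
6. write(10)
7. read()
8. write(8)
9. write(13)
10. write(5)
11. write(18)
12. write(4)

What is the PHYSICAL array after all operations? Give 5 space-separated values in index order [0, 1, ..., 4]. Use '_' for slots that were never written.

After op 1 (write(14)): arr=[14 _ _ _ _] head=0 tail=1 count=1
After op 2 (read()): arr=[14 _ _ _ _] head=1 tail=1 count=0
After op 3 (write(15)): arr=[14 15 _ _ _] head=1 tail=2 count=1
After op 4 (read()): arr=[14 15 _ _ _] head=2 tail=2 count=0
After op 5 (write(9)): arr=[14 15 9 _ _] head=2 tail=3 count=1
After op 6 (write(10)): arr=[14 15 9 10 _] head=2 tail=4 count=2
After op 7 (read()): arr=[14 15 9 10 _] head=3 tail=4 count=1
After op 8 (write(8)): arr=[14 15 9 10 8] head=3 tail=0 count=2
After op 9 (write(13)): arr=[13 15 9 10 8] head=3 tail=1 count=3
After op 10 (write(5)): arr=[13 5 9 10 8] head=3 tail=2 count=4
After op 11 (write(18)): arr=[13 5 18 10 8] head=3 tail=3 count=5
After op 12 (write(4)): arr=[13 5 18 4 8] head=4 tail=4 count=5

Answer: 13 5 18 4 8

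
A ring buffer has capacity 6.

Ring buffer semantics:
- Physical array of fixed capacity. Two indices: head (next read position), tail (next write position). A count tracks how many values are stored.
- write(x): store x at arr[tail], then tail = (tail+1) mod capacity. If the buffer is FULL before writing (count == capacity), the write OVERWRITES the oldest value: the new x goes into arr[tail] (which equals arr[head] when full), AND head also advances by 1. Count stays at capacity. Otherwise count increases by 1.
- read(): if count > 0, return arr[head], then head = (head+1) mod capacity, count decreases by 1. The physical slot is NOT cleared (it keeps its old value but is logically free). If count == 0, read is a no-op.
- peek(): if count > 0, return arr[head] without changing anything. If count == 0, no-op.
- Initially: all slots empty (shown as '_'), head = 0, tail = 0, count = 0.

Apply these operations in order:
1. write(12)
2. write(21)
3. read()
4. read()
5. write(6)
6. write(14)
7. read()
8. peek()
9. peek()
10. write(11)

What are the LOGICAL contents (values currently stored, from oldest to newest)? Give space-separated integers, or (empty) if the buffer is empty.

Answer: 14 11

Derivation:
After op 1 (write(12)): arr=[12 _ _ _ _ _] head=0 tail=1 count=1
After op 2 (write(21)): arr=[12 21 _ _ _ _] head=0 tail=2 count=2
After op 3 (read()): arr=[12 21 _ _ _ _] head=1 tail=2 count=1
After op 4 (read()): arr=[12 21 _ _ _ _] head=2 tail=2 count=0
After op 5 (write(6)): arr=[12 21 6 _ _ _] head=2 tail=3 count=1
After op 6 (write(14)): arr=[12 21 6 14 _ _] head=2 tail=4 count=2
After op 7 (read()): arr=[12 21 6 14 _ _] head=3 tail=4 count=1
After op 8 (peek()): arr=[12 21 6 14 _ _] head=3 tail=4 count=1
After op 9 (peek()): arr=[12 21 6 14 _ _] head=3 tail=4 count=1
After op 10 (write(11)): arr=[12 21 6 14 11 _] head=3 tail=5 count=2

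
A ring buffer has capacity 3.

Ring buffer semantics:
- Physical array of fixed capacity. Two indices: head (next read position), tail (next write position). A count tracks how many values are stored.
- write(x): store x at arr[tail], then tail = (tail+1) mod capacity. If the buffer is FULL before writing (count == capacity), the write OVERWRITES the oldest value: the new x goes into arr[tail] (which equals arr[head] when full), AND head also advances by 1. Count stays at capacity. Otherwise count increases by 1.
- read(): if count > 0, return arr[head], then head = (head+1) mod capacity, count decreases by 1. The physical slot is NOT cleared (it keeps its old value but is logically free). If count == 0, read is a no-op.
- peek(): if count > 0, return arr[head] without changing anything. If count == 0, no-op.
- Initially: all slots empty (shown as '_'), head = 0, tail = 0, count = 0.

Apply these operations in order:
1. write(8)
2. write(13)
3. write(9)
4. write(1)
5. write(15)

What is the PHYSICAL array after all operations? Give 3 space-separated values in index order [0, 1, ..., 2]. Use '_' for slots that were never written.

Answer: 1 15 9

Derivation:
After op 1 (write(8)): arr=[8 _ _] head=0 tail=1 count=1
After op 2 (write(13)): arr=[8 13 _] head=0 tail=2 count=2
After op 3 (write(9)): arr=[8 13 9] head=0 tail=0 count=3
After op 4 (write(1)): arr=[1 13 9] head=1 tail=1 count=3
After op 5 (write(15)): arr=[1 15 9] head=2 tail=2 count=3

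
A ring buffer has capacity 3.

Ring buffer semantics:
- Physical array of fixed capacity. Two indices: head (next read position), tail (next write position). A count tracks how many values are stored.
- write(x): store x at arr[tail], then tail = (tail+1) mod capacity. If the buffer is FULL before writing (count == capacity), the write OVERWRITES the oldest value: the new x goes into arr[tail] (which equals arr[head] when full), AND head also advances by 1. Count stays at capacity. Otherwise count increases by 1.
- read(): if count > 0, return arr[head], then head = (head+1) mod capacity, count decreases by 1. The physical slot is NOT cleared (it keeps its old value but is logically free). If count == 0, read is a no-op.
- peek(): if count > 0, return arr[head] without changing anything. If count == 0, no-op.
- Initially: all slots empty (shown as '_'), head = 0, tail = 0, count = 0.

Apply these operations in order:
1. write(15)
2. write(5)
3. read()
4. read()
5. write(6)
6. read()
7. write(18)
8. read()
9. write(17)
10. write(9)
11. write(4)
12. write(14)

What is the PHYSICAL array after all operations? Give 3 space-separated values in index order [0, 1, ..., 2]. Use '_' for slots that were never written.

Answer: 4 14 9

Derivation:
After op 1 (write(15)): arr=[15 _ _] head=0 tail=1 count=1
After op 2 (write(5)): arr=[15 5 _] head=0 tail=2 count=2
After op 3 (read()): arr=[15 5 _] head=1 tail=2 count=1
After op 4 (read()): arr=[15 5 _] head=2 tail=2 count=0
After op 5 (write(6)): arr=[15 5 6] head=2 tail=0 count=1
After op 6 (read()): arr=[15 5 6] head=0 tail=0 count=0
After op 7 (write(18)): arr=[18 5 6] head=0 tail=1 count=1
After op 8 (read()): arr=[18 5 6] head=1 tail=1 count=0
After op 9 (write(17)): arr=[18 17 6] head=1 tail=2 count=1
After op 10 (write(9)): arr=[18 17 9] head=1 tail=0 count=2
After op 11 (write(4)): arr=[4 17 9] head=1 tail=1 count=3
After op 12 (write(14)): arr=[4 14 9] head=2 tail=2 count=3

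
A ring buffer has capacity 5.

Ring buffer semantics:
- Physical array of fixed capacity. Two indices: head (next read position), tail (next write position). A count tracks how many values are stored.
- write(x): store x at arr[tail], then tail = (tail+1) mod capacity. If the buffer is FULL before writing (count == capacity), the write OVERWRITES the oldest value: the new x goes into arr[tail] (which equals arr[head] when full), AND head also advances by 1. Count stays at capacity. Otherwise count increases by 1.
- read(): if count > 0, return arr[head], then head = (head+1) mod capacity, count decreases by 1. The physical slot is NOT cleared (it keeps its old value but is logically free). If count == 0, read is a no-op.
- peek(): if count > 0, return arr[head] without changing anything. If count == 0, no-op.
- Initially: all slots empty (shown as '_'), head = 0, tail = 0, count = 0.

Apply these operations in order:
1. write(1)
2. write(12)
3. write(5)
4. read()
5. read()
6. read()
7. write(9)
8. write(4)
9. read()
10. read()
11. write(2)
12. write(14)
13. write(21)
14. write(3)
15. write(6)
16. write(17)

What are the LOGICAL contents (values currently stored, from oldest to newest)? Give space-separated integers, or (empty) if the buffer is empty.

Answer: 14 21 3 6 17

Derivation:
After op 1 (write(1)): arr=[1 _ _ _ _] head=0 tail=1 count=1
After op 2 (write(12)): arr=[1 12 _ _ _] head=0 tail=2 count=2
After op 3 (write(5)): arr=[1 12 5 _ _] head=0 tail=3 count=3
After op 4 (read()): arr=[1 12 5 _ _] head=1 tail=3 count=2
After op 5 (read()): arr=[1 12 5 _ _] head=2 tail=3 count=1
After op 6 (read()): arr=[1 12 5 _ _] head=3 tail=3 count=0
After op 7 (write(9)): arr=[1 12 5 9 _] head=3 tail=4 count=1
After op 8 (write(4)): arr=[1 12 5 9 4] head=3 tail=0 count=2
After op 9 (read()): arr=[1 12 5 9 4] head=4 tail=0 count=1
After op 10 (read()): arr=[1 12 5 9 4] head=0 tail=0 count=0
After op 11 (write(2)): arr=[2 12 5 9 4] head=0 tail=1 count=1
After op 12 (write(14)): arr=[2 14 5 9 4] head=0 tail=2 count=2
After op 13 (write(21)): arr=[2 14 21 9 4] head=0 tail=3 count=3
After op 14 (write(3)): arr=[2 14 21 3 4] head=0 tail=4 count=4
After op 15 (write(6)): arr=[2 14 21 3 6] head=0 tail=0 count=5
After op 16 (write(17)): arr=[17 14 21 3 6] head=1 tail=1 count=5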